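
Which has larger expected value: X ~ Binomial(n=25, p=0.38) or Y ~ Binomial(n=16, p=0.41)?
X has larger mean (9.5000 > 6.5600)

Compute the expected value for each distribution:

X ~ Binomial(n=25, p=0.38):
E[X] = 9.5000

Y ~ Binomial(n=16, p=0.41):
E[Y] = 6.5600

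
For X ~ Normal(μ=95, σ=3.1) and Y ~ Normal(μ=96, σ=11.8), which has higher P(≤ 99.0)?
X has higher probability (P(X ≤ 99.0) = 0.9015 > P(Y ≤ 99.0) = 0.6003)

Compute P(≤ 99.0) for each distribution:

X ~ Normal(μ=95, σ=3.1):
P(X ≤ 99.0) = 0.9015

Y ~ Normal(μ=96, σ=11.8):
P(Y ≤ 99.0) = 0.6003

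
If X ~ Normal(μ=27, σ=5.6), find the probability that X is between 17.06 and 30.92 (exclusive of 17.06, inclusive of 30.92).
0.720087

We have X ~ Normal(μ=27, σ=5.6).

To find P(17.06 < X ≤ 30.92), we use:
P(17.06 < X ≤ 30.92) = P(X ≤ 30.92) - P(X ≤ 17.06)
                 = F(30.92) - F(17.06)
                 = 0.758036 - 0.037949
                 = 0.720087

So there's approximately a 72.0% chance that X falls in this range.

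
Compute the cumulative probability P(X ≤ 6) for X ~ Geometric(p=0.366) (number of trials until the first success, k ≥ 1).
0.935057

We have X ~ Geometric(p=0.366) (number of trials until the first success, k ≥ 1).

The CDF gives us P(X ≤ k).

Using the CDF:
P(X ≤ 6) = 0.935057

This means there's approximately a 93.5% chance that X is at most 6.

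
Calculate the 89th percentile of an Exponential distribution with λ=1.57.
1.4059

We have X ~ Exponential(λ=1.57).

We want to find x such that P(X ≤ x) = 0.89.

This is the 89th percentile, which means 89% of values fall below this point.

Using the inverse CDF (quantile function):
x = F⁻¹(0.89) = 1.4059

Verification: P(X ≤ 1.4059) = 0.89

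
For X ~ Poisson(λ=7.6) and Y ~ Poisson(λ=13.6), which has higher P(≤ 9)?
X has higher probability (P(X ≤ 9) = 0.7649 > P(Y ≤ 9) = 0.1297)

Compute P(≤ 9) for each distribution:

X ~ Poisson(λ=7.6):
P(X ≤ 9) = 0.7649

Y ~ Poisson(λ=13.6):
P(Y ≤ 9) = 0.1297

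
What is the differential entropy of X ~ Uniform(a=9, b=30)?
3.0445 nats

We have X ~ Uniform(a=9, b=30).

The differential entropy measures the uncertainty or information content of the distribution.

For a Uniform distribution with a=9, b=30:
h(X) = 3.0445 nats

(In bits, this would be 4.3923 bits.)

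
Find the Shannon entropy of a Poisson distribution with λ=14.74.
2.7584 nats

We have X ~ Poisson(λ=14.74).

The Shannon entropy measures the uncertainty or information content of the distribution.

For a Poisson distribution with λ=14.74:
H(X) = 2.7584 nats

(In bits, this would be 3.9795 bits.)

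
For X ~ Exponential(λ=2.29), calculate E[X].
0.4367

We have X ~ Exponential(λ=2.29).

For an Exponential distribution with λ=2.29:
E[X] = 0.4367

This is the expected (average) value of X.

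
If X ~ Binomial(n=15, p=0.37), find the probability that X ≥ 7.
0.300312

We have X ~ Binomial(n=15, p=0.37).

For discrete distributions, P(X ≥ 7) = 1 - P(X ≤ 6).

P(X ≤ 6) = 0.699688
P(X ≥ 7) = 1 - 0.699688 = 0.300312

So there's approximately a 30.0% chance that X is at least 7.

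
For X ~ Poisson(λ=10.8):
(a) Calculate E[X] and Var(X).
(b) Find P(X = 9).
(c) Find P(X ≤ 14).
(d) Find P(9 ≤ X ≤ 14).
(a) E[X] = 10.8000, Var(X) = 10.8000
(b) P(X = 9) = 0.112375
(c) P(X ≤ 14) = 0.868194
(d) P(9 ≤ X ≤ 14) = 0.617965

We have X ~ Poisson(λ=10.8).

(a) Moments:
E[X] = 10.8000
Var(X) = 10.8000
σ = √Var(X) = 3.2863

(b) Point probability using PMF:
P(X = 9) = 0.112375

(c) Cumulative probability using CDF:
P(X ≤ 14) = F(14) = 0.868194

(d) Range probability:
P(9 ≤ X ≤ 14) = P(X ≤ 14) - P(X ≤ 8)
                   = F(14) - F(8)
                   = 0.868194 - 0.250229
                   = 0.617965

This means approximately 61.8% of outcomes fall in the interval [9, 14].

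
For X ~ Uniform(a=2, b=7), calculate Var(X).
2.0833

We have X ~ Uniform(a=2, b=7).

For a Uniform distribution with a=2, b=7:
Var(X) = 2.0833

The variance measures the spread of the distribution around the mean.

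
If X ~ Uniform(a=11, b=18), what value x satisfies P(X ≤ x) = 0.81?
16.6700

We have X ~ Uniform(a=11, b=18).

We want to find x such that P(X ≤ x) = 0.81.

This is the 81st percentile, which means 81% of values fall below this point.

Using the inverse CDF (quantile function):
x = F⁻¹(0.81) = 16.6700

Verification: P(X ≤ 16.6700) = 0.81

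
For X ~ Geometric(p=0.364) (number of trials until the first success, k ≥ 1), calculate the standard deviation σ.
2.1909

We have X ~ Geometric(p=0.364) (number of trials until the first success, k ≥ 1).

For a Geometric distribution with p=0.364 (number of trials until the first success, k ≥ 1):
σ = √Var(X) = 2.1909

The standard deviation is the square root of the variance.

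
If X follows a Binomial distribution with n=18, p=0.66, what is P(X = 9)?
0.070149

We have X ~ Binomial(n=18, p=0.66).

For a Binomial distribution, the PMF gives us the probability of each outcome.

Using the PMF formula:
P(X = 9) = 0.070149

Rounded to 4 decimal places: 0.0701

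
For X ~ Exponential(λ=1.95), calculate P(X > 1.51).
0.052628

We have X ~ Exponential(λ=1.95).

P(X > 1.51) = 1 - P(X ≤ 1.51)
                = 1 - F(1.51)
                = 1 - 0.947372
                = 0.052628

So there's approximately a 5.3% chance that X exceeds 1.51.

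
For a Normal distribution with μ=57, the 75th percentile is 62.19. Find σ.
σ = 7.6947

For X ~ Normal(μ, σ), the p-th percentile satisfies x = μ + z_p × σ,
where z_p = Φ⁻¹(p) is the standard normal quantile.

Step 1: z_{0.75} = Φ⁻¹(0.75) = 0.6745

Step 2: Solve for σ:
62.19 = 57 + 0.6745 × σ
σ = (62.19 - 57) / 0.6745
σ = 5.19 / 0.6745
σ = 7.6947

Verification: μ + z × σ = 57 + 0.6745 × 7.6947 = 62.19 ✓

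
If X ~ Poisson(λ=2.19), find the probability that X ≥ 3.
0.374604

We have X ~ Poisson(λ=2.19).

For discrete distributions, P(X ≥ 3) = 1 - P(X ≤ 2).

P(X ≤ 2) = 0.625396
P(X ≥ 3) = 1 - 0.625396 = 0.374604

So there's approximately a 37.5% chance that X is at least 3.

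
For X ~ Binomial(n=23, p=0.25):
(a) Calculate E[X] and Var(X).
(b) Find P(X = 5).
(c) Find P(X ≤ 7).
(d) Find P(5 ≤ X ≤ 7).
(a) E[X] = 5.7500, Var(X) = 4.3125
(b) P(X = 5) = 0.185257
(c) P(X ≤ 7) = 0.803697
(d) P(5 ≤ X ≤ 7) = 0.520484

We have X ~ Binomial(n=23, p=0.25).

(a) Moments:
E[X] = 5.7500
Var(X) = 4.3125
σ = √Var(X) = 2.0767

(b) Point probability using PMF:
P(X = 5) = 0.185257

(c) Cumulative probability using CDF:
P(X ≤ 7) = F(7) = 0.803697

(d) Range probability:
P(5 ≤ X ≤ 7) = P(X ≤ 7) - P(X ≤ 4)
                   = F(7) - F(4)
                   = 0.803697 - 0.283212
                   = 0.520484

This means approximately 52.0% of outcomes fall in the interval [5, 7].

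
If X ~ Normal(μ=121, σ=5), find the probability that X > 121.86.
0.431719

We have X ~ Normal(μ=121, σ=5).

P(X > 121.86) = 1 - P(X ≤ 121.86)
                = 1 - F(121.86)
                = 1 - 0.568281
                = 0.431719

So there's approximately a 43.2% chance that X exceeds 121.86.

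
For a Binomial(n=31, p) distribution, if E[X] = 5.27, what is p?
p = 0.17

For a Binomial(n, p) distribution:
E[X] = n × p

Given n = 31 and E[X] = 5.27:
5.27 = 31 × p
p = 5.27 / 31 = 0.17

Verification: Binomial(31, 0.17) has E[X] = 5.27 ✓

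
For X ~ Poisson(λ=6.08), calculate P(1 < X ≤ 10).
0.937786

We have X ~ Poisson(λ=6.08).

To find P(1 < X ≤ 10), we use:
P(1 < X ≤ 10) = P(X ≤ 10) - P(X ≤ 1)
                 = F(10) - F(1)
                 = 0.953986 - 0.016200
                 = 0.937786

So there's approximately a 93.8% chance that X falls in this range.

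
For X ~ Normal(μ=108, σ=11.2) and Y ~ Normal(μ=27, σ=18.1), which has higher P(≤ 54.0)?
Y has higher probability (P(Y ≤ 54.0) = 0.9321 > P(X ≤ 54.0) = 0.0000)

Compute P(≤ 54.0) for each distribution:

X ~ Normal(μ=108, σ=11.2):
P(X ≤ 54.0) = 0.0000

Y ~ Normal(μ=27, σ=18.1):
P(Y ≤ 54.0) = 0.9321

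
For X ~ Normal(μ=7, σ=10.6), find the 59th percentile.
9.4120

We have X ~ Normal(μ=7, σ=10.6).

We want to find x such that P(X ≤ x) = 0.59.

This is the 59th percentile, which means 59% of values fall below this point.

Using the inverse CDF (quantile function):
x = F⁻¹(0.59) = 9.4120

Verification: P(X ≤ 9.4120) = 0.59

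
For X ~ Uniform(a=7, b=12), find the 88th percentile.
11.4000

We have X ~ Uniform(a=7, b=12).

We want to find x such that P(X ≤ x) = 0.88.

This is the 88th percentile, which means 88% of values fall below this point.

Using the inverse CDF (quantile function):
x = F⁻¹(0.88) = 11.4000

Verification: P(X ≤ 11.4000) = 0.88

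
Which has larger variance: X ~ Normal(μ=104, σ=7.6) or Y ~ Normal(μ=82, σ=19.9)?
Y has larger variance (396.0100 > 57.7600)

Compute the variance for each distribution:

X ~ Normal(μ=104, σ=7.6):
Var(X) = 57.7600

Y ~ Normal(μ=82, σ=19.9):
Var(Y) = 396.0100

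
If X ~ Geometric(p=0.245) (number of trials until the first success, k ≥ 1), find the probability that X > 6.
0.185217

We have X ~ Geometric(p=0.245) (number of trials until the first success, k ≥ 1).

P(X > 6) = 1 - P(X ≤ 6)
                = 1 - F(6)
                = 1 - 0.814783
                = 0.185217

So there's approximately a 18.5% chance that X exceeds 6.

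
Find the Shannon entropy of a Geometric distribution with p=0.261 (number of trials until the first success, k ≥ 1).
2.1996 nats

We have X ~ Geometric(p=0.261) (number of trials until the first success, k ≥ 1).

The Shannon entropy measures the uncertainty or information content of the distribution.

For a Geometric distribution with p=0.261 (number of trials until the first success, k ≥ 1):
H(X) = 2.1996 nats

(In bits, this would be 3.1734 bits.)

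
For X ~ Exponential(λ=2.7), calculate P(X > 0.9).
0.088037

We have X ~ Exponential(λ=2.7).

P(X > 0.9) = 1 - P(X ≤ 0.9)
                = 1 - F(0.9)
                = 1 - 0.911963
                = 0.088037

So there's approximately a 8.8% chance that X exceeds 0.9.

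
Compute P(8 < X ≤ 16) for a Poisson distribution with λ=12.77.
0.740832

We have X ~ Poisson(λ=12.77).

To find P(8 < X ≤ 16), we use:
P(8 < X ≤ 16) = P(X ≤ 16) - P(X ≤ 8)
                 = F(16) - F(8)
                 = 0.851582 - 0.110750
                 = 0.740832

So there's approximately a 74.1% chance that X falls in this range.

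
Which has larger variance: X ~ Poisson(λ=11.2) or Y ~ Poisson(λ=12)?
Y has larger variance (12.0000 > 11.2000)

Compute the variance for each distribution:

X ~ Poisson(λ=11.2):
Var(X) = 11.2000

Y ~ Poisson(λ=12):
Var(Y) = 12.0000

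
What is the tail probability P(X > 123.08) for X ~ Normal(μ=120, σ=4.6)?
0.251567

We have X ~ Normal(μ=120, σ=4.6).

P(X > 123.08) = 1 - P(X ≤ 123.08)
                = 1 - F(123.08)
                = 1 - 0.748433
                = 0.251567

So there's approximately a 25.2% chance that X exceeds 123.08.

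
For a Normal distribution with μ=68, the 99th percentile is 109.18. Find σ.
σ = 17.7016

For X ~ Normal(μ, σ), the p-th percentile satisfies x = μ + z_p × σ,
where z_p = Φ⁻¹(p) is the standard normal quantile.

Step 1: z_{0.99} = Φ⁻¹(0.99) = 2.3263

Step 2: Solve for σ:
109.18 = 68 + 2.3263 × σ
σ = (109.18 - 68) / 2.3263
σ = 41.18 / 2.3263
σ = 17.7016

Verification: μ + z × σ = 68 + 2.3263 × 17.7016 = 109.18 ✓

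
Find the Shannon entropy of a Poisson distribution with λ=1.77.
1.6350 nats

We have X ~ Poisson(λ=1.77).

The Shannon entropy measures the uncertainty or information content of the distribution.

For a Poisson distribution with λ=1.77:
H(X) = 1.6350 nats

(In bits, this would be 2.3587 bits.)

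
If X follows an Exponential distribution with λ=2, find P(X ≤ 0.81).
0.802101

We have X ~ Exponential(λ=2).

The CDF gives us P(X ≤ k).

Using the CDF:
P(X ≤ 0.81) = 0.802101

This means there's approximately a 80.2% chance that X is at most 0.81.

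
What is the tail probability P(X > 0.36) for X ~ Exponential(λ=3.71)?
0.263000

We have X ~ Exponential(λ=3.71).

P(X > 0.36) = 1 - P(X ≤ 0.36)
                = 1 - F(0.36)
                = 1 - 0.737000
                = 0.263000

So there's approximately a 26.3% chance that X exceeds 0.36.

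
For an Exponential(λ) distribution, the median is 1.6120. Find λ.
λ = 0.4300

For X ~ Exponential(λ), the CDF is F(x) = 1 - e^(-λx).
The median m satisfies F(m) = 0.5:
1 - e^(-λm) = 0.5
e^(-λm) = 0.5
λm = ln(2)
m = ln(2) / λ

Given m = 1.6120:
λ = ln(2) / 1.6120 = 0.693147 / 1.6120 = 0.4300

Verification: ln(2) / 0.4300 = 1.6120 ✓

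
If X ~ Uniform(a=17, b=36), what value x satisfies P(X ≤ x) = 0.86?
33.3400

We have X ~ Uniform(a=17, b=36).

We want to find x such that P(X ≤ x) = 0.86.

This is the 86th percentile, which means 86% of values fall below this point.

Using the inverse CDF (quantile function):
x = F⁻¹(0.86) = 33.3400

Verification: P(X ≤ 33.3400) = 0.86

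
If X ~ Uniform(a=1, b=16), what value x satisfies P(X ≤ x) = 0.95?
15.2500

We have X ~ Uniform(a=1, b=16).

We want to find x such that P(X ≤ x) = 0.95.

This is the 95th percentile, which means 95% of values fall below this point.

Using the inverse CDF (quantile function):
x = F⁻¹(0.95) = 15.2500

Verification: P(X ≤ 15.2500) = 0.95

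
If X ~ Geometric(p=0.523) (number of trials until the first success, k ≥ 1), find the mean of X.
1.9120

We have X ~ Geometric(p=0.523) (number of trials until the first success, k ≥ 1).

For a Geometric distribution with p=0.523 (number of trials until the first success, k ≥ 1):
E[X] = 1.9120

This is the expected (average) value of X.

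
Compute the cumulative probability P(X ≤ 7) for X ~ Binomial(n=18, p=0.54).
0.146971

We have X ~ Binomial(n=18, p=0.54).

The CDF gives us P(X ≤ k).

Using the CDF:
P(X ≤ 7) = 0.146971

This means there's approximately a 14.7% chance that X is at most 7.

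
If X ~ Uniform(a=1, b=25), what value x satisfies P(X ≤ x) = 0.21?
6.0400

We have X ~ Uniform(a=1, b=25).

We want to find x such that P(X ≤ x) = 0.21.

This is the 21st percentile, which means 21% of values fall below this point.

Using the inverse CDF (quantile function):
x = F⁻¹(0.21) = 6.0400

Verification: P(X ≤ 6.0400) = 0.21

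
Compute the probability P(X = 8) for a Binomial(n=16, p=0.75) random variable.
0.019660

We have X ~ Binomial(n=16, p=0.75).

For a Binomial distribution, the PMF gives us the probability of each outcome.

Using the PMF formula:
P(X = 8) = 0.019660

Rounded to 4 decimal places: 0.0197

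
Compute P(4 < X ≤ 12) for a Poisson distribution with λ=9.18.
0.813099

We have X ~ Poisson(λ=9.18).

To find P(4 < X ≤ 12), we use:
P(4 < X ≤ 12) = P(X ≤ 12) - P(X ≤ 4)
                 = F(12) - F(4)
                 = 0.862286 - 0.049186
                 = 0.813099

So there's approximately a 81.3% chance that X falls in this range.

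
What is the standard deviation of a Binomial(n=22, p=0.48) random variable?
2.3433

We have X ~ Binomial(n=22, p=0.48).

For a Binomial distribution with n=22, p=0.48:
σ = √Var(X) = 2.3433

The standard deviation is the square root of the variance.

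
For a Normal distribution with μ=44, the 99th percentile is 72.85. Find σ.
σ = 12.4014

For X ~ Normal(μ, σ), the p-th percentile satisfies x = μ + z_p × σ,
where z_p = Φ⁻¹(p) is the standard normal quantile.

Step 1: z_{0.99} = Φ⁻¹(0.99) = 2.3263

Step 2: Solve for σ:
72.85 = 44 + 2.3263 × σ
σ = (72.85 - 44) / 2.3263
σ = 28.85 / 2.3263
σ = 12.4014

Verification: μ + z × σ = 44 + 2.3263 × 12.4014 = 72.85 ✓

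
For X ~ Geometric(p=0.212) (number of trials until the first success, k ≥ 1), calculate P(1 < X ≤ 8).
0.639335

We have X ~ Geometric(p=0.212) (number of trials until the first success, k ≥ 1).

To find P(1 < X ≤ 8), we use:
P(1 < X ≤ 8) = P(X ≤ 8) - P(X ≤ 1)
                 = F(8) - F(1)
                 = 0.851335 - 0.212000
                 = 0.639335

So there's approximately a 63.9% chance that X falls in this range.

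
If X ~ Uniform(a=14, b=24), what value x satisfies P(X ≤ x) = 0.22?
16.2000

We have X ~ Uniform(a=14, b=24).

We want to find x such that P(X ≤ x) = 0.22.

This is the 22nd percentile, which means 22% of values fall below this point.

Using the inverse CDF (quantile function):
x = F⁻¹(0.22) = 16.2000

Verification: P(X ≤ 16.2000) = 0.22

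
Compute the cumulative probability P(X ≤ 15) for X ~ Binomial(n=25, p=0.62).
0.493303

We have X ~ Binomial(n=25, p=0.62).

The CDF gives us P(X ≤ k).

Using the CDF:
P(X ≤ 15) = 0.493303

This means there's approximately a 49.3% chance that X is at most 15.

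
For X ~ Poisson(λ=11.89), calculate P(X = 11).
0.115367

We have X ~ Poisson(λ=11.89).

For a Poisson distribution, the PMF gives us the probability of each outcome.

Using the PMF formula:
P(X = 11) = 0.115367

Rounded to 4 decimal places: 0.1154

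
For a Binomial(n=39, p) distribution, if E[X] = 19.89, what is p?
p = 0.51

For a Binomial(n, p) distribution:
E[X] = n × p

Given n = 39 and E[X] = 19.89:
19.89 = 39 × p
p = 19.89 / 39 = 0.51

Verification: Binomial(39, 0.51) has E[X] = 19.89 ✓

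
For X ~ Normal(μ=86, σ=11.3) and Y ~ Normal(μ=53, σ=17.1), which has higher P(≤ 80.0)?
Y has higher probability (P(Y ≤ 80.0) = 0.9428 > P(X ≤ 80.0) = 0.2977)

Compute P(≤ 80.0) for each distribution:

X ~ Normal(μ=86, σ=11.3):
P(X ≤ 80.0) = 0.2977

Y ~ Normal(μ=53, σ=17.1):
P(Y ≤ 80.0) = 0.9428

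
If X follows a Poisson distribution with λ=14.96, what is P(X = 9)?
0.032929

We have X ~ Poisson(λ=14.96).

For a Poisson distribution, the PMF gives us the probability of each outcome.

Using the PMF formula:
P(X = 9) = 0.032929

Rounded to 4 decimal places: 0.0329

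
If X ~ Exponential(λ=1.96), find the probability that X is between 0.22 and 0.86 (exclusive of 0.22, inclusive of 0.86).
0.464396

We have X ~ Exponential(λ=1.96).

To find P(0.22 < X ≤ 0.86), we use:
P(0.22 < X ≤ 0.86) = P(X ≤ 0.86) - P(X ≤ 0.22)
                 = F(0.86) - F(0.22)
                 = 0.814667 - 0.350271
                 = 0.464396

So there's approximately a 46.4% chance that X falls in this range.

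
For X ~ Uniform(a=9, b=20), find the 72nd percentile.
16.9200

We have X ~ Uniform(a=9, b=20).

We want to find x such that P(X ≤ x) = 0.72.

This is the 72nd percentile, which means 72% of values fall below this point.

Using the inverse CDF (quantile function):
x = F⁻¹(0.72) = 16.9200

Verification: P(X ≤ 16.9200) = 0.72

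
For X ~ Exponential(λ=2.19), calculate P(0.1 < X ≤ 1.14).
0.720957

We have X ~ Exponential(λ=2.19).

To find P(0.1 < X ≤ 1.14), we use:
P(0.1 < X ≤ 1.14) = P(X ≤ 1.14) - P(X ≤ 0.1)
                 = F(1.14) - F(0.1)
                 = 0.917635 - 0.196678
                 = 0.720957

So there's approximately a 72.1% chance that X falls in this range.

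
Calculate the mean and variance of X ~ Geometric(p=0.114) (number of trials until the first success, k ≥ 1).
E[X] = 8.7719, Var(X) = 68.1748

We have X ~ Geometric(p=0.114) (number of trials until the first success, k ≥ 1).

For a Geometric distribution with p=0.114 (number of trials until the first success, k ≥ 1):

Expected value:
E[X] = 8.7719

Variance:
Var(X) = 68.1748

Standard deviation:
σ = √Var(X) = 8.2568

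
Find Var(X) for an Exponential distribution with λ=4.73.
0.0447

We have X ~ Exponential(λ=4.73).

For an Exponential distribution with λ=4.73:
Var(X) = 0.0447

The variance measures the spread of the distribution around the mean.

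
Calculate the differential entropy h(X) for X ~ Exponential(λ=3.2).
-0.1632 nats

We have X ~ Exponential(λ=3.2).

The differential entropy measures the uncertainty or information content of the distribution.

For an Exponential distribution with λ=3.2:
h(X) = -0.1632 nats

(In bits, this would be -0.2354 bits.)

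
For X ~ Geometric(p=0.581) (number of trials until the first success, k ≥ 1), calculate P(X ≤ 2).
0.824439

We have X ~ Geometric(p=0.581) (number of trials until the first success, k ≥ 1).

The CDF gives us P(X ≤ k).

Using the CDF:
P(X ≤ 2) = 0.824439

This means there's approximately a 82.4% chance that X is at most 2.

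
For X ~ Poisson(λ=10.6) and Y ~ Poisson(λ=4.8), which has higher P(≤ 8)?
Y has higher probability (P(Y ≤ 8) = 0.9442 > P(X ≤ 8) = 0.2694)

Compute P(≤ 8) for each distribution:

X ~ Poisson(λ=10.6):
P(X ≤ 8) = 0.2694

Y ~ Poisson(λ=4.8):
P(Y ≤ 8) = 0.9442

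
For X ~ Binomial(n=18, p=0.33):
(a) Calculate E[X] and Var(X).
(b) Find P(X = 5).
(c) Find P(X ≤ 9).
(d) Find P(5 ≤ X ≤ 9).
(a) E[X] = 5.9400, Var(X) = 3.9798
(b) P(X = 5) = 0.183832
(c) P(X ≤ 9) = 0.959472
(d) P(5 ≤ X ≤ 9) = 0.719228

We have X ~ Binomial(n=18, p=0.33).

(a) Moments:
E[X] = 5.9400
Var(X) = 3.9798
σ = √Var(X) = 1.9949

(b) Point probability using PMF:
P(X = 5) = 0.183832

(c) Cumulative probability using CDF:
P(X ≤ 9) = F(9) = 0.959472

(d) Range probability:
P(5 ≤ X ≤ 9) = P(X ≤ 9) - P(X ≤ 4)
                   = F(9) - F(4)
                   = 0.959472 - 0.240244
                   = 0.719228

This means approximately 71.9% of outcomes fall in the interval [5, 9].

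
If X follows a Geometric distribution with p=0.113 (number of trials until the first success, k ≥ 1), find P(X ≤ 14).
0.813392

We have X ~ Geometric(p=0.113) (number of trials until the first success, k ≥ 1).

The CDF gives us P(X ≤ k).

Using the CDF:
P(X ≤ 14) = 0.813392

This means there's approximately a 81.3% chance that X is at most 14.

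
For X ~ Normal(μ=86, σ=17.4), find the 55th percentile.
88.1865

We have X ~ Normal(μ=86, σ=17.4).

We want to find x such that P(X ≤ x) = 0.55.

This is the 55th percentile, which means 55% of values fall below this point.

Using the inverse CDF (quantile function):
x = F⁻¹(0.55) = 88.1865

Verification: P(X ≤ 88.1865) = 0.55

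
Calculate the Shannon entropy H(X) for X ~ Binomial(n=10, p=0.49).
1.8757 nats

We have X ~ Binomial(n=10, p=0.49).

The Shannon entropy measures the uncertainty or information content of the distribution.

For a Binomial distribution with n=10, p=0.49:
H(X) = 1.8757 nats

(In bits, this would be 2.7061 bits.)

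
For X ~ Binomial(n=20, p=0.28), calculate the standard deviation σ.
2.0080

We have X ~ Binomial(n=20, p=0.28).

For a Binomial distribution with n=20, p=0.28:
σ = √Var(X) = 2.0080

The standard deviation is the square root of the variance.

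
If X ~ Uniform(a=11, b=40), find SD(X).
8.3716

We have X ~ Uniform(a=11, b=40).

For a Uniform distribution with a=11, b=40:
σ = √Var(X) = 8.3716

The standard deviation is the square root of the variance.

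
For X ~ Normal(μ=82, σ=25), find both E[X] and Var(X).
E[X] = 82.0000, Var(X) = 625.0000

We have X ~ Normal(μ=82, σ=25).

For a Normal distribution with μ=82, σ=25:

Expected value:
E[X] = 82.0000

Variance:
Var(X) = 625.0000

Standard deviation:
σ = √Var(X) = 25.0000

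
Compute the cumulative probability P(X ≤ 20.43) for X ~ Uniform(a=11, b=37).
0.362692

We have X ~ Uniform(a=11, b=37).

The CDF gives us P(X ≤ k).

Using the CDF:
P(X ≤ 20.43) = 0.362692

This means there's approximately a 36.3% chance that X is at most 20.43.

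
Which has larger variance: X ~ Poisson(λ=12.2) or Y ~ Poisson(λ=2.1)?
X has larger variance (12.2000 > 2.1000)

Compute the variance for each distribution:

X ~ Poisson(λ=12.2):
Var(X) = 12.2000

Y ~ Poisson(λ=2.1):
Var(Y) = 2.1000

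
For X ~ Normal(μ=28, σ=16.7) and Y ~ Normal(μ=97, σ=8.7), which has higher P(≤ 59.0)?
X has higher probability (P(X ≤ 59.0) = 0.9683 > P(Y ≤ 59.0) = 0.0000)

Compute P(≤ 59.0) for each distribution:

X ~ Normal(μ=28, σ=16.7):
P(X ≤ 59.0) = 0.9683

Y ~ Normal(μ=97, σ=8.7):
P(Y ≤ 59.0) = 0.0000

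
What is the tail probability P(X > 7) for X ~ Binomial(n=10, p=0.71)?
0.409899

We have X ~ Binomial(n=10, p=0.71).

P(X > 7) = 1 - P(X ≤ 7)
                = 1 - F(7)
                = 1 - 0.590101
                = 0.409899

So there's approximately a 41.0% chance that X exceeds 7.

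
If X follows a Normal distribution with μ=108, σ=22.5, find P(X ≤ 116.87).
0.653292

We have X ~ Normal(μ=108, σ=22.5).

The CDF gives us P(X ≤ k).

Using the CDF:
P(X ≤ 116.87) = 0.653292

This means there's approximately a 65.3% chance that X is at most 116.87.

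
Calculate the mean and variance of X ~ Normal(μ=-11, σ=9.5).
E[X] = -11.0000, Var(X) = 90.2500

We have X ~ Normal(μ=-11, σ=9.5).

For a Normal distribution with μ=-11, σ=9.5:

Expected value:
E[X] = -11.0000

Variance:
Var(X) = 90.2500

Standard deviation:
σ = √Var(X) = 9.5000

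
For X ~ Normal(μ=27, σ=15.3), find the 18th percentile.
12.9949

We have X ~ Normal(μ=27, σ=15.3).

We want to find x such that P(X ≤ x) = 0.18.

This is the 18th percentile, which means 18% of values fall below this point.

Using the inverse CDF (quantile function):
x = F⁻¹(0.18) = 12.9949

Verification: P(X ≤ 12.9949) = 0.18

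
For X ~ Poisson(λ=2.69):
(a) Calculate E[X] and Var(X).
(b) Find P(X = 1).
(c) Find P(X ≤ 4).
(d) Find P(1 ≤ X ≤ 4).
(a) E[X] = 2.6900, Var(X) = 2.6900
(b) P(X = 1) = 0.182600
(c) P(X ≤ 4) = 0.864392
(d) P(1 ≤ X ≤ 4) = 0.796511

We have X ~ Poisson(λ=2.69).

(a) Moments:
E[X] = 2.6900
Var(X) = 2.6900
σ = √Var(X) = 1.6401

(b) Point probability using PMF:
P(X = 1) = 0.182600

(c) Cumulative probability using CDF:
P(X ≤ 4) = F(4) = 0.864392

(d) Range probability:
P(1 ≤ X ≤ 4) = P(X ≤ 4) - P(X ≤ 0)
                   = F(4) - F(0)
                   = 0.864392 - 0.067881
                   = 0.796511

This means approximately 79.7% of outcomes fall in the interval [1, 4].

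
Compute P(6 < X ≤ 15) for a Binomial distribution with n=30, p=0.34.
0.904344

We have X ~ Binomial(n=30, p=0.34).

To find P(6 < X ≤ 15), we use:
P(6 < X ≤ 15) = P(X ≤ 15) - P(X ≤ 6)
                 = F(15) - F(6)
                 = 0.977194 - 0.072850
                 = 0.904344

So there's approximately a 90.4% chance that X falls in this range.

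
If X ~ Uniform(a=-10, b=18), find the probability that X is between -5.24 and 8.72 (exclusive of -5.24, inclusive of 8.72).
0.498571

We have X ~ Uniform(a=-10, b=18).

To find P(-5.24 < X ≤ 8.72), we use:
P(-5.24 < X ≤ 8.72) = P(X ≤ 8.72) - P(X ≤ -5.24)
                 = F(8.72) - F(-5.24)
                 = 0.668571 - 0.170000
                 = 0.498571

So there's approximately a 49.9% chance that X falls in this range.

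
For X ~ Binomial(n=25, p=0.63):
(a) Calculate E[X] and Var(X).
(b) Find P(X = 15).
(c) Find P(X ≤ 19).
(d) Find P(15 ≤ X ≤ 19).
(a) E[X] = 15.7500, Var(X) = 5.8275
(b) P(X = 15) = 0.153641
(c) P(X ≤ 19) = 0.944137
(d) P(15 ≤ X ≤ 19) = 0.646037

We have X ~ Binomial(n=25, p=0.63).

(a) Moments:
E[X] = 15.7500
Var(X) = 5.8275
σ = √Var(X) = 2.4140

(b) Point probability using PMF:
P(X = 15) = 0.153641

(c) Cumulative probability using CDF:
P(X ≤ 19) = F(19) = 0.944137

(d) Range probability:
P(15 ≤ X ≤ 19) = P(X ≤ 19) - P(X ≤ 14)
                   = F(19) - F(14)
                   = 0.944137 - 0.298101
                   = 0.646037

This means approximately 64.6% of outcomes fall in the interval [15, 19].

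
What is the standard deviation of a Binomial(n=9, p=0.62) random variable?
1.4562

We have X ~ Binomial(n=9, p=0.62).

For a Binomial distribution with n=9, p=0.62:
σ = √Var(X) = 1.4562

The standard deviation is the square root of the variance.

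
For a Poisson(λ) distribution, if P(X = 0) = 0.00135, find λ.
λ = 6.6077

For a Poisson(λ) distribution, the PMF at 0 is:
P(X = 0) = λ^0 e^(-λ) / 0! = e^(-λ)

Given P(X = 0) = 0.00135:
e^(-λ) = 0.00135
-λ = ln(0.00135)
λ = -ln(0.00135) = 6.6077

Verification: e^(-6.6077) = 0.00135 ✓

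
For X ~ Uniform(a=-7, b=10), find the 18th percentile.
-3.9400

We have X ~ Uniform(a=-7, b=10).

We want to find x such that P(X ≤ x) = 0.18.

This is the 18th percentile, which means 18% of values fall below this point.

Using the inverse CDF (quantile function):
x = F⁻¹(0.18) = -3.9400

Verification: P(X ≤ -3.9400) = 0.18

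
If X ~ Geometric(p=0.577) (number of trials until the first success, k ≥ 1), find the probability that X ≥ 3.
0.178929

We have X ~ Geometric(p=0.577) (number of trials until the first success, k ≥ 1).

For discrete distributions, P(X ≥ 3) = 1 - P(X ≤ 2).

P(X ≤ 2) = 0.821071
P(X ≥ 3) = 1 - 0.821071 = 0.178929

So there's approximately a 17.9% chance that X is at least 3.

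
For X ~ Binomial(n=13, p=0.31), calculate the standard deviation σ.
1.6675

We have X ~ Binomial(n=13, p=0.31).

For a Binomial distribution with n=13, p=0.31:
σ = √Var(X) = 1.6675

The standard deviation is the square root of the variance.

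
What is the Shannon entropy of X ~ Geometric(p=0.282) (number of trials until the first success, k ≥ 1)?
2.1093 nats

We have X ~ Geometric(p=0.282) (number of trials until the first success, k ≥ 1).

The Shannon entropy measures the uncertainty or information content of the distribution.

For a Geometric distribution with p=0.282 (number of trials until the first success, k ≥ 1):
H(X) = 2.1093 nats

(In bits, this would be 3.0431 bits.)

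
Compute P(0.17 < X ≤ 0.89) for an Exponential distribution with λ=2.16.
0.546416

We have X ~ Exponential(λ=2.16).

To find P(0.17 < X ≤ 0.89), we use:
P(0.17 < X ≤ 0.89) = P(X ≤ 0.89) - P(X ≤ 0.17)
                 = F(0.89) - F(0.17)
                 = 0.853744 - 0.307329
                 = 0.546416

So there's approximately a 54.6% chance that X falls in this range.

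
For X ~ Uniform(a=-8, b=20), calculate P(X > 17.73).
0.081071

We have X ~ Uniform(a=-8, b=20).

P(X > 17.73) = 1 - P(X ≤ 17.73)
                = 1 - F(17.73)
                = 1 - 0.918929
                = 0.081071

So there's approximately a 8.1% chance that X exceeds 17.73.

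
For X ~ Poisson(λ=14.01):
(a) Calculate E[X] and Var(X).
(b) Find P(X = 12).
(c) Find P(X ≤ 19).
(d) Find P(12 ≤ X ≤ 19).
(a) E[X] = 14.0100, Var(X) = 14.0100
(b) P(X = 12) = 0.098278
(c) P(X ≤ 19) = 0.923086
(d) P(12 ≤ X ≤ 19) = 0.663889

We have X ~ Poisson(λ=14.01).

(a) Moments:
E[X] = 14.0100
Var(X) = 14.0100
σ = √Var(X) = 3.7430

(b) Point probability using PMF:
P(X = 12) = 0.098278

(c) Cumulative probability using CDF:
P(X ≤ 19) = F(19) = 0.923086

(d) Range probability:
P(12 ≤ X ≤ 19) = P(X ≤ 19) - P(X ≤ 11)
                   = F(19) - F(11)
                   = 0.923086 - 0.259197
                   = 0.663889

This means approximately 66.4% of outcomes fall in the interval [12, 19].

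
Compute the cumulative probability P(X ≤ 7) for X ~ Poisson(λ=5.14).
0.851603

We have X ~ Poisson(λ=5.14).

The CDF gives us P(X ≤ k).

Using the CDF:
P(X ≤ 7) = 0.851603

This means there's approximately a 85.2% chance that X is at most 7.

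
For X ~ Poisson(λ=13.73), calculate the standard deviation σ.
3.7054

We have X ~ Poisson(λ=13.73).

For a Poisson distribution with λ=13.73:
σ = √Var(X) = 3.7054

The standard deviation is the square root of the variance.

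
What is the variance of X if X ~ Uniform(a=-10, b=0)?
8.3333

We have X ~ Uniform(a=-10, b=0).

For a Uniform distribution with a=-10, b=0:
Var(X) = 8.3333

The variance measures the spread of the distribution around the mean.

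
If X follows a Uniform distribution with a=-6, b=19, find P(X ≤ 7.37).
0.534800

We have X ~ Uniform(a=-6, b=19).

The CDF gives us P(X ≤ k).

Using the CDF:
P(X ≤ 7.37) = 0.534800

This means there's approximately a 53.5% chance that X is at most 7.37.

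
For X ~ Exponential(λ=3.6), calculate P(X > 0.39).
0.245613

We have X ~ Exponential(λ=3.6).

P(X > 0.39) = 1 - P(X ≤ 0.39)
                = 1 - F(0.39)
                = 1 - 0.754387
                = 0.245613

So there's approximately a 24.6% chance that X exceeds 0.39.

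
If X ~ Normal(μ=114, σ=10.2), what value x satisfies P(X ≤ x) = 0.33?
109.5129

We have X ~ Normal(μ=114, σ=10.2).

We want to find x such that P(X ≤ x) = 0.33.

This is the 33rd percentile, which means 33% of values fall below this point.

Using the inverse CDF (quantile function):
x = F⁻¹(0.33) = 109.5129

Verification: P(X ≤ 109.5129) = 0.33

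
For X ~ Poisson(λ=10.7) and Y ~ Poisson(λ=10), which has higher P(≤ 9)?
Y has higher probability (P(Y ≤ 9) = 0.4579 > P(X ≤ 9) = 0.3739)

Compute P(≤ 9) for each distribution:

X ~ Poisson(λ=10.7):
P(X ≤ 9) = 0.3739

Y ~ Poisson(λ=10):
P(Y ≤ 9) = 0.4579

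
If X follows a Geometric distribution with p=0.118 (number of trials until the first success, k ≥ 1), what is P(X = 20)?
0.010859

We have X ~ Geometric(p=0.118) (number of trials until the first success, k ≥ 1).

For a Geometric distribution, the PMF gives us the probability of each outcome.

Using the PMF formula:
P(X = 20) = 0.010859

Rounded to 4 decimal places: 0.0109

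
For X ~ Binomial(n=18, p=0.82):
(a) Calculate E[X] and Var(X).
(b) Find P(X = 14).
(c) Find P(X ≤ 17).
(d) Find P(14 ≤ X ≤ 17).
(a) E[X] = 14.7600, Var(X) = 2.6568
(b) P(X = 14) = 0.199621
(c) P(X ≤ 17) = 0.971904
(d) P(14 ≤ X ≤ 17) = 0.760275

We have X ~ Binomial(n=18, p=0.82).

(a) Moments:
E[X] = 14.7600
Var(X) = 2.6568
σ = √Var(X) = 1.6300

(b) Point probability using PMF:
P(X = 14) = 0.199621

(c) Cumulative probability using CDF:
P(X ≤ 17) = F(17) = 0.971904

(d) Range probability:
P(14 ≤ X ≤ 17) = P(X ≤ 17) - P(X ≤ 13)
                   = F(17) - F(13)
                   = 0.971904 - 0.211629
                   = 0.760275

This means approximately 76.0% of outcomes fall in the interval [14, 17].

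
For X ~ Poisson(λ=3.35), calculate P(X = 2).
0.196867

We have X ~ Poisson(λ=3.35).

For a Poisson distribution, the PMF gives us the probability of each outcome.

Using the PMF formula:
P(X = 2) = 0.196867

Rounded to 4 decimal places: 0.1969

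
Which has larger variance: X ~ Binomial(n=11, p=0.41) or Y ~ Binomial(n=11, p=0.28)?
X has larger variance (2.6609 > 2.2176)

Compute the variance for each distribution:

X ~ Binomial(n=11, p=0.41):
Var(X) = 2.6609

Y ~ Binomial(n=11, p=0.28):
Var(Y) = 2.2176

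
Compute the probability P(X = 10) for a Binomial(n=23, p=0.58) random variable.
0.062369

We have X ~ Binomial(n=23, p=0.58).

For a Binomial distribution, the PMF gives us the probability of each outcome.

Using the PMF formula:
P(X = 10) = 0.062369

Rounded to 4 decimal places: 0.0624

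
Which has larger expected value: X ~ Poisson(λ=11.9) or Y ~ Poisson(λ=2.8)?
X has larger mean (11.9000 > 2.8000)

Compute the expected value for each distribution:

X ~ Poisson(λ=11.9):
E[X] = 11.9000

Y ~ Poisson(λ=2.8):
E[Y] = 2.8000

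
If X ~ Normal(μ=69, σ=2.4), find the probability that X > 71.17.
0.182954

We have X ~ Normal(μ=69, σ=2.4).

P(X > 71.17) = 1 - P(X ≤ 71.17)
                = 1 - F(71.17)
                = 1 - 0.817046
                = 0.182954

So there's approximately a 18.3% chance that X exceeds 71.17.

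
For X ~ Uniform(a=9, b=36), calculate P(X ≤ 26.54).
0.649630

We have X ~ Uniform(a=9, b=36).

The CDF gives us P(X ≤ k).

Using the CDF:
P(X ≤ 26.54) = 0.649630

This means there's approximately a 65.0% chance that X is at most 26.54.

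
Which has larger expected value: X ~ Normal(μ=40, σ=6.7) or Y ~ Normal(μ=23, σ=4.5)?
X has larger mean (40.0000 > 23.0000)

Compute the expected value for each distribution:

X ~ Normal(μ=40, σ=6.7):
E[X] = 40.0000

Y ~ Normal(μ=23, σ=4.5):
E[Y] = 23.0000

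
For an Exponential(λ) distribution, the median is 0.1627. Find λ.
λ = 4.2603

For X ~ Exponential(λ), the CDF is F(x) = 1 - e^(-λx).
The median m satisfies F(m) = 0.5:
1 - e^(-λm) = 0.5
e^(-λm) = 0.5
λm = ln(2)
m = ln(2) / λ

Given m = 0.1627:
λ = ln(2) / 0.1627 = 0.693147 / 0.1627 = 4.2603

Verification: ln(2) / 4.2603 = 0.1627 ✓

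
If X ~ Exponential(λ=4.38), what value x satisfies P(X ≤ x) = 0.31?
0.0847

We have X ~ Exponential(λ=4.38).

We want to find x such that P(X ≤ x) = 0.31.

This is the 31st percentile, which means 31% of values fall below this point.

Using the inverse CDF (quantile function):
x = F⁻¹(0.31) = 0.0847

Verification: P(X ≤ 0.0847) = 0.31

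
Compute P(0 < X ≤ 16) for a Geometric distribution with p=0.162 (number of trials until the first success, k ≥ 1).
0.940857

We have X ~ Geometric(p=0.162) (number of trials until the first success, k ≥ 1).

To find P(0 < X ≤ 16), we use:
P(0 < X ≤ 16) = P(X ≤ 16) - P(X ≤ 0)
                 = F(16) - F(0)
                 = 0.940857 - 0.000000
                 = 0.940857

So there's approximately a 94.1% chance that X falls in this range.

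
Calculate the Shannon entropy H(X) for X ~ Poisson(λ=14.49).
2.7497 nats

We have X ~ Poisson(λ=14.49).

The Shannon entropy measures the uncertainty or information content of the distribution.

For a Poisson distribution with λ=14.49:
H(X) = 2.7497 nats

(In bits, this would be 3.9670 bits.)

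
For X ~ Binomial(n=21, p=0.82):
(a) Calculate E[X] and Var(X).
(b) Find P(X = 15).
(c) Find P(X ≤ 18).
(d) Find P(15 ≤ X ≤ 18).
(a) E[X] = 17.2200, Var(X) = 3.0996
(b) P(X = 15) = 0.094049
(c) P(X ≤ 18) = 0.756340
(d) P(15 ≤ X ≤ 18) = 0.687920

We have X ~ Binomial(n=21, p=0.82).

(a) Moments:
E[X] = 17.2200
Var(X) = 3.0996
σ = √Var(X) = 1.7606

(b) Point probability using PMF:
P(X = 15) = 0.094049

(c) Cumulative probability using CDF:
P(X ≤ 18) = F(18) = 0.756340

(d) Range probability:
P(15 ≤ X ≤ 18) = P(X ≤ 18) - P(X ≤ 14)
                   = F(18) - F(14)
                   = 0.756340 - 0.068420
                   = 0.687920

This means approximately 68.8% of outcomes fall in the interval [15, 18].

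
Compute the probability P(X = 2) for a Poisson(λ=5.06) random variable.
0.081235

We have X ~ Poisson(λ=5.06).

For a Poisson distribution, the PMF gives us the probability of each outcome.

Using the PMF formula:
P(X = 2) = 0.081235

Rounded to 4 decimal places: 0.0812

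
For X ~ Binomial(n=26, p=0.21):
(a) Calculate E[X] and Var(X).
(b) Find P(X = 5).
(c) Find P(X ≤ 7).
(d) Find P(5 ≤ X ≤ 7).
(a) E[X] = 5.4600, Var(X) = 4.3134
(b) P(X = 5) = 0.190265
(c) P(X ≤ 7) = 0.838116
(d) P(5 ≤ X ≤ 7) = 0.501729

We have X ~ Binomial(n=26, p=0.21).

(a) Moments:
E[X] = 5.4600
Var(X) = 4.3134
σ = √Var(X) = 2.0769

(b) Point probability using PMF:
P(X = 5) = 0.190265

(c) Cumulative probability using CDF:
P(X ≤ 7) = F(7) = 0.838116

(d) Range probability:
P(5 ≤ X ≤ 7) = P(X ≤ 7) - P(X ≤ 4)
                   = F(7) - F(4)
                   = 0.838116 - 0.336387
                   = 0.501729

This means approximately 50.2% of outcomes fall in the interval [5, 7].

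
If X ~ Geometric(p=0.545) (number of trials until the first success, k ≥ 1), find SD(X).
1.2377

We have X ~ Geometric(p=0.545) (number of trials until the first success, k ≥ 1).

For a Geometric distribution with p=0.545 (number of trials until the first success, k ≥ 1):
σ = √Var(X) = 1.2377

The standard deviation is the square root of the variance.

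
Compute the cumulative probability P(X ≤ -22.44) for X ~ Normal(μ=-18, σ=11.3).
0.347189

We have X ~ Normal(μ=-18, σ=11.3).

The CDF gives us P(X ≤ k).

Using the CDF:
P(X ≤ -22.44) = 0.347189

This means there's approximately a 34.7% chance that X is at most -22.44.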